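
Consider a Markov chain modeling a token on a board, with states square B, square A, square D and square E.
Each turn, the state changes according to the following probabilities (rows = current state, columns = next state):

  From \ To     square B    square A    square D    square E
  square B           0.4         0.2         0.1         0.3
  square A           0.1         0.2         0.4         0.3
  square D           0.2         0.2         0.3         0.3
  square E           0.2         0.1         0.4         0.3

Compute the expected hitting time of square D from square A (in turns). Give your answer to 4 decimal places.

2.9046

Let t(s) be the expected number of turns to first reach square D from state s, with t(square D) = 0. Conditioning on the first turn:
t(square B) = 1 + 0.4·t(square B) + 0.2·t(square A) + 0.3·t(square E)
t(square A) = 1 + 0.1·t(square B) + 0.2·t(square A) + 0.3·t(square E)
t(square E) = 1 + 0.2·t(square B) + 0.1·t(square A) + 0.3·t(square E)
Solving: t(square B) = 4.1494, t(square A) = 2.9046, t(square E) = 3.0290.
Expected turns from square A to square D: 2.9046.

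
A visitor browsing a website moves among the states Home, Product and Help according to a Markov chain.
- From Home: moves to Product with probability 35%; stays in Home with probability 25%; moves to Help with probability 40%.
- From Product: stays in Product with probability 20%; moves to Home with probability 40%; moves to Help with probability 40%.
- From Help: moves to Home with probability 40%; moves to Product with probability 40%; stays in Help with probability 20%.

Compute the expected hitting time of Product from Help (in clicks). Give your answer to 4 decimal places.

Let t(s) be the expected number of clicks to first reach Product from state s, with t(Product) = 0. Conditioning on the first click:
t(Home) = 1 + 0.25·t(Home) + 0.4·t(Help)
t(Help) = 1 + 0.4·t(Home) + 0.2·t(Help)
Solving: t(Home) = 2.7273, t(Help) = 2.6136.
Expected clicks from Help to Product: 2.6136.

2.6136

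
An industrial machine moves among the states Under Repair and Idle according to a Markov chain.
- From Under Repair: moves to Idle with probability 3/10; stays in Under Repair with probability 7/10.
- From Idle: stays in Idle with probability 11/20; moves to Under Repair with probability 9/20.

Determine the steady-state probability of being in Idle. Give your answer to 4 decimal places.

0.4000

Let the stationary distribution be π with π = πP and π_1 + π_2 = 1.
π_1 = 0.7·π_1 + 0.45·π_2
Solving with the normalization constraint gives π = (0.6000, 0.4000).
So the stationary probability of Idle is 0.4000.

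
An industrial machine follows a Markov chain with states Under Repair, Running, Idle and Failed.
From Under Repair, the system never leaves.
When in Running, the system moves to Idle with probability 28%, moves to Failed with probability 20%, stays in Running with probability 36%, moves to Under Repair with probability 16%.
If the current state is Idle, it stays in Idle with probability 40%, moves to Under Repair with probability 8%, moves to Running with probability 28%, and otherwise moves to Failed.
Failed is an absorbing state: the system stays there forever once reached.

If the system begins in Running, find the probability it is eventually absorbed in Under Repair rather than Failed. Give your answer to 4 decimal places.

0.3874

Let h(s) be the probability of absorption at Under Repair starting from transient state s. Then h(Under Repair) = 1 and h(Failed) = 0. By first-step analysis:
h(Running) = 0.16·1 + 0.36·h(Running) + 0.28·h(Idle) + 0.2·0
h(Idle) = 0.08·1 + 0.28·h(Running) + 0.4·h(Idle) + 0.24·0
Solving: h(Running) = 0.3874, h(Idle) = 0.3141.
Starting from Running, the probability is 0.3874.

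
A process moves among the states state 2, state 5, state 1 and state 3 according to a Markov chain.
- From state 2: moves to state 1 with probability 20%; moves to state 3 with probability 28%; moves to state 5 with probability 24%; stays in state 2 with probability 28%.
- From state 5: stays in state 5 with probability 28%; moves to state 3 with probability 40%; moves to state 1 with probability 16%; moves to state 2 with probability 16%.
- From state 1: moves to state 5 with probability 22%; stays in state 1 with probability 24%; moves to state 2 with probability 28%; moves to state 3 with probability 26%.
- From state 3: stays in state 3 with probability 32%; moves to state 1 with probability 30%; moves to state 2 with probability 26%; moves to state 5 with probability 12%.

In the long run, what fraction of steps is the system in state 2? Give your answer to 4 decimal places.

Let the stationary distribution be π with π = πP and π_1 + π_2 + π_3 + π_4 = 1.
π_1 = 0.28·π_1 + 0.16·π_2 + 0.28·π_3 + 0.26·π_4
π_2 = 0.24·π_1 + 0.28·π_2 + 0.22·π_3 + 0.12·π_4
π_3 = 0.2·π_1 + 0.16·π_2 + 0.24·π_3 + 0.3·π_4
Solving with the normalization constraint gives π = (0.2490, 0.2061, 0.2323, 0.3126).
So the stationary probability of state 2 is 0.2490.

0.2490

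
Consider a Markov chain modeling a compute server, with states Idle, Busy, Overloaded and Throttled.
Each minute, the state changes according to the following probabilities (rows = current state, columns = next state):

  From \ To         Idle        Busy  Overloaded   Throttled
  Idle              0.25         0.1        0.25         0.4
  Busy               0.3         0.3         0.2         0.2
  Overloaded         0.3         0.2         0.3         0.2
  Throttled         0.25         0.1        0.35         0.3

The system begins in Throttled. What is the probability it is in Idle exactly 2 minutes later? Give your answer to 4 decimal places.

Propagate the distribution vector 2 minutes from Throttled.
After 0 minutes: (0.0000, 0.0000, 0.0000, 1.0000)
After 1 minute: (0.2500, 0.1000, 0.3500, 0.3000)
After 2 minutes: (0.2725, 0.1550, 0.2925, 0.2800)
P(in Idle after 2 minutes) = 0.2725

0.2725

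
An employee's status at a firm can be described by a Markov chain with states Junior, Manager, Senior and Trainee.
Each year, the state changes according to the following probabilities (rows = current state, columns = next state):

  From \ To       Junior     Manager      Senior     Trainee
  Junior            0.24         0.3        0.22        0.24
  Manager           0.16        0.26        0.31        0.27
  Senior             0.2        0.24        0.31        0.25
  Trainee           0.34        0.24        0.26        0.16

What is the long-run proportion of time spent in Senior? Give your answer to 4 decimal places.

0.2776

Let the stationary distribution be π with π = πP and π_1 + π_2 + π_3 + π_4 = 1.
π_1 = 0.24·π_1 + 0.16·π_2 + 0.2·π_3 + 0.34·π_4
π_2 = 0.3·π_1 + 0.26·π_2 + 0.24·π_3 + 0.24·π_4
π_3 = 0.22·π_1 + 0.31·π_2 + 0.31·π_3 + 0.26·π_4
Solving with the normalization constraint gives π = (0.2314, 0.2591, 0.2776, 0.2320).
So the stationary probability of Senior is 0.2776.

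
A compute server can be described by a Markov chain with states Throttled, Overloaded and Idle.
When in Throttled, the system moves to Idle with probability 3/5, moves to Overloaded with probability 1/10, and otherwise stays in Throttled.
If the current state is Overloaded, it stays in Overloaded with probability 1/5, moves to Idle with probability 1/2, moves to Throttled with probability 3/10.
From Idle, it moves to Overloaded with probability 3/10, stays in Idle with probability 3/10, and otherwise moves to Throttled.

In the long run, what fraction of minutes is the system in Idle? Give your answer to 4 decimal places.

Let the stationary distribution be π with π = πP and π_1 + π_2 + π_3 = 1.
π_1 = 0.3·π_1 + 0.3·π_2 + 0.4·π_3
π_2 = 0.1·π_1 + 0.2·π_2 + 0.3·π_3
Solving with the normalization constraint gives π = (0.3445, 0.2101, 0.4454).
So the stationary probability of Idle is 0.4454.

0.4454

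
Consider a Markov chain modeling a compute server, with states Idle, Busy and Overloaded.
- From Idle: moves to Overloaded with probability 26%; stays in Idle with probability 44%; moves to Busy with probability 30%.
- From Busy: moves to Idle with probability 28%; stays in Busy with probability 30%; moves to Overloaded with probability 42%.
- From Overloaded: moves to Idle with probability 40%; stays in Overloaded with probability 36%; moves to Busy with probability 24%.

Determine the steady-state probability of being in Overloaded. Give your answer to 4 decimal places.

Let the stationary distribution be π with π = πP and π_1 + π_2 + π_3 = 1.
π_1 = 0.44·π_1 + 0.28·π_2 + 0.4·π_3
π_2 = 0.3·π_1 + 0.3·π_2 + 0.24·π_3
Solving with the normalization constraint gives π = (0.3817, 0.2797, 0.3386).
So the stationary probability of Overloaded is 0.3386.

0.3386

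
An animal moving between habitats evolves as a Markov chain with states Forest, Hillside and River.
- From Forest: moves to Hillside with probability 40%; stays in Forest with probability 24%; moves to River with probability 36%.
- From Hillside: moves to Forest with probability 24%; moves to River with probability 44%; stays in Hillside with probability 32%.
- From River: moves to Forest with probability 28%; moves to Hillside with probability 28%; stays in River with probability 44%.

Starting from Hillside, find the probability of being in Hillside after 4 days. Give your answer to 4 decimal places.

Propagate the distribution vector 4 days from Hillside.
After 0 days: (0.0000, 1.0000, 0.0000)
After 1 day: (0.2400, 0.3200, 0.4400)
After 2 days: (0.2576, 0.3216, 0.4208)
After 3 days: (0.2568, 0.3238, 0.4194)
After 4 days: (0.2568, 0.3238, 0.4195)
P(in Hillside after 4 days) = 0.3238

0.3238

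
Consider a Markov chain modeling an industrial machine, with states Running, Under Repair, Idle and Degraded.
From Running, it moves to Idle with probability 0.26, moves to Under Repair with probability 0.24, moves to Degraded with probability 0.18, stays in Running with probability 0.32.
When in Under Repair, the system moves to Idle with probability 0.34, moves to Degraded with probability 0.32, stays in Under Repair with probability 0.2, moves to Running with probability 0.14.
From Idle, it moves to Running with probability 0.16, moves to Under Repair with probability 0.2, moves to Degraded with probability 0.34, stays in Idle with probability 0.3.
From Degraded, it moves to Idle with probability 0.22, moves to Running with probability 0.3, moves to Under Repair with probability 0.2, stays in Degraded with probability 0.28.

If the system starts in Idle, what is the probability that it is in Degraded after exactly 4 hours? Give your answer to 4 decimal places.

0.2816

Propagate the distribution vector 4 hours from Idle.
After 0 hours: (0.0000, 0.0000, 1.0000, 0.0000)
After 1 hour: (0.1600, 0.2000, 0.3000, 0.3400)
After 2 hours: (0.2292, 0.2064, 0.2744, 0.2900)
After 3 hours: (0.2331, 0.2092, 0.2759, 0.2818)
After 4 hours: (0.2326, 0.2093, 0.2765, 0.2816)
P(in Degraded after 4 hours) = 0.2816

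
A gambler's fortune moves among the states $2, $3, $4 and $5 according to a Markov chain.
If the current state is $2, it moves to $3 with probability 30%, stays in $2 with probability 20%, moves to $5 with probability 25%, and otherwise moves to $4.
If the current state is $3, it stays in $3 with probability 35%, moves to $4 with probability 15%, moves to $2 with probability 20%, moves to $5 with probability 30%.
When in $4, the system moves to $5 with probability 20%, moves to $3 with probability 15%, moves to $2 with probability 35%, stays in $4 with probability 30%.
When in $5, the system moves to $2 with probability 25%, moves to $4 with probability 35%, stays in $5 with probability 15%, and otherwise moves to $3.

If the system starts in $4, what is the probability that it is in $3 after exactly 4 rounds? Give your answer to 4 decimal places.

0.2626

Propagate the distribution vector 4 rounds from $4.
After 0 rounds: (0.0000, 0.0000, 1.0000, 0.0000)
After 1 round: (0.3500, 0.1500, 0.3000, 0.2000)
After 2 rounds: (0.2550, 0.2525, 0.2700, 0.2225)
After 3 rounds: (0.2516, 0.2610, 0.2605, 0.2269)
After 4 rounds: (0.2504, 0.2626, 0.2596, 0.2273)
P(in $3 after 4 rounds) = 0.2626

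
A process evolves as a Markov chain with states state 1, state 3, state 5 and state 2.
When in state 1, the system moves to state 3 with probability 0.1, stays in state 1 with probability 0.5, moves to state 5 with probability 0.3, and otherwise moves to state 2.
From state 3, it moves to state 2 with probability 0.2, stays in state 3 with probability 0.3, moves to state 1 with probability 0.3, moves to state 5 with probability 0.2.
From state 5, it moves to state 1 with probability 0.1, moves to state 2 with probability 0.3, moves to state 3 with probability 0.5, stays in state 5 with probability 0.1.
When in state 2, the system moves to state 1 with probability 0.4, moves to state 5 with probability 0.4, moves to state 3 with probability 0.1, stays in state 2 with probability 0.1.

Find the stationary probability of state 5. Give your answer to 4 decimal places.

Let the stationary distribution be π with π = πP and π_1 + π_2 + π_3 + π_4 = 1.
π_1 = 0.5·π_1 + 0.3·π_2 + 0.1·π_3 + 0.4·π_4
π_2 = 0.1·π_1 + 0.3·π_2 + 0.5·π_3 + 0.1·π_4
π_3 = 0.3·π_1 + 0.2·π_2 + 0.1·π_3 + 0.4·π_4
Solving with the normalization constraint gives π = (0.3357, 0.2469, 0.2439, 0.1735).
So the stationary probability of state 5 is 0.2439.

0.2439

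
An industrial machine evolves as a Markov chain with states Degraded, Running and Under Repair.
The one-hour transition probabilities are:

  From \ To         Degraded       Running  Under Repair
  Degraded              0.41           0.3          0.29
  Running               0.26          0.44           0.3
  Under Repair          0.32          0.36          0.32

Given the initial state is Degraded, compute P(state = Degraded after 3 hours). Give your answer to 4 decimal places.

0.3289

Propagate the distribution vector 3 hours from Degraded.
After 0 hours: (1.0000, 0.0000, 0.0000)
After 1 hour: (0.4100, 0.3000, 0.2900)
After 2 hours: (0.3389, 0.3594, 0.3017)
After 3 hours: (0.3289, 0.3684, 0.3026)
P(in Degraded after 3 hours) = 0.3289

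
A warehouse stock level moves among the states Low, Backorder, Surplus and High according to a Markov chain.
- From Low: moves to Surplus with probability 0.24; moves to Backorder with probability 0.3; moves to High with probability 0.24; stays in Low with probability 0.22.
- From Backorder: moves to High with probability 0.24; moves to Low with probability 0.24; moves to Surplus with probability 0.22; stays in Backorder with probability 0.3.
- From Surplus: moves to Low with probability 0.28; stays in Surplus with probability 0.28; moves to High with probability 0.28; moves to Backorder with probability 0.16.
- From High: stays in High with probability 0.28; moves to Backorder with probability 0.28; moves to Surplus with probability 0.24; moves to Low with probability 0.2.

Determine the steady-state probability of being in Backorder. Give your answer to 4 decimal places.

0.2606

Let the stationary distribution be π with π = πP and π_1 + π_2 + π_3 + π_4 = 1.
π_1 = 0.22·π_1 + 0.24·π_2 + 0.28·π_3 + 0.2·π_4
π_2 = 0.3·π_1 + 0.3·π_2 + 0.16·π_3 + 0.28·π_4
π_3 = 0.24·π_1 + 0.22·π_2 + 0.28·π_3 + 0.24·π_4
Solving with the normalization constraint gives π = (0.2347, 0.2606, 0.2446, 0.2602).
So the stationary probability of Backorder is 0.2606.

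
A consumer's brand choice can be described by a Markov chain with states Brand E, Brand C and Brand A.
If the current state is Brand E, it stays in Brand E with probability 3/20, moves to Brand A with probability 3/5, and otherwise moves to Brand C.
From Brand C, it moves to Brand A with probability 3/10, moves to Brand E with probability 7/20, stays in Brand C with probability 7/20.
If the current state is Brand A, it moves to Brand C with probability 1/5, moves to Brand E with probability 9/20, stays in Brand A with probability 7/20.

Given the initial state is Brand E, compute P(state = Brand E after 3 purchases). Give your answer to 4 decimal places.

0.3115

Propagate the distribution vector 3 purchases from Brand E.
After 0 purchases: (1.0000, 0.0000, 0.0000)
After 1 purchase: (0.1500, 0.2500, 0.6000)
After 2 purchases: (0.3800, 0.2450, 0.3750)
After 3 purchases: (0.3115, 0.2558, 0.4328)
P(in Brand E after 3 purchases) = 0.3115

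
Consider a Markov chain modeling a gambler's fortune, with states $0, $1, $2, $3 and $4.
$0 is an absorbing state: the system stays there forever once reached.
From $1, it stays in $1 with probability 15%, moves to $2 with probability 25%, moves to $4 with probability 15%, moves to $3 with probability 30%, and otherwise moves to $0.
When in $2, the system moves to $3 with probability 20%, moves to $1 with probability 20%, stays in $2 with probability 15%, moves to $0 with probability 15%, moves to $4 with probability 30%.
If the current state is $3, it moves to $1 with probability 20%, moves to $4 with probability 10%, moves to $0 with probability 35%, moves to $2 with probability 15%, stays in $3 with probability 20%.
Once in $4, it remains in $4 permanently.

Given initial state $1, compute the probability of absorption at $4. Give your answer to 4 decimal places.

Let h(s) be the probability of absorption at $4 starting from transient state s. Then h($4) = 1 and h($0) = 0. By first-step analysis:
h($1) = 0.15·0 + 0.15·h($1) + 0.25·h($2) + 0.3·h($3) + 0.15·1
h($2) = 0.15·0 + 0.2·h($1) + 0.15·h($2) + 0.2·h($3) + 0.3·1
h($3) = 0.35·0 + 0.2·h($1) + 0.15·h($2) + 0.2·h($3) + 0.1·1
Solving: h($1) = 0.4554, h($2) = 0.5401, h($3) = 0.3401.
Starting from $1, the probability is 0.4554.

0.4554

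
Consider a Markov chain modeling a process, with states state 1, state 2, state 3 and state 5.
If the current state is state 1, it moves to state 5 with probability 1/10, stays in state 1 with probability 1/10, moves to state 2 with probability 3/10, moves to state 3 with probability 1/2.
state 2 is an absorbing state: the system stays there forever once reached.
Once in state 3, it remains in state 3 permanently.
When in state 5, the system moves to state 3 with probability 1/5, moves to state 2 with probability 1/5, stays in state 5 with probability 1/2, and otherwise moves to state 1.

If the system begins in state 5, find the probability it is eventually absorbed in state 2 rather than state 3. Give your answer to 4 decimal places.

Let h(s) be the probability of absorption at state 2 starting from transient state s. Then h(state 2) = 1 and h(state 3) = 0. By first-step analysis:
h(state 1) = 0.1·h(state 1) + 0.3·1 + 0.5·0 + 0.1·h(state 5)
h(state 5) = 0.1·h(state 1) + 0.2·1 + 0.2·0 + 0.5·h(state 5)
Solving: h(state 1) = 0.3864, h(state 5) = 0.4773.
Starting from state 5, the probability is 0.4773.

0.4773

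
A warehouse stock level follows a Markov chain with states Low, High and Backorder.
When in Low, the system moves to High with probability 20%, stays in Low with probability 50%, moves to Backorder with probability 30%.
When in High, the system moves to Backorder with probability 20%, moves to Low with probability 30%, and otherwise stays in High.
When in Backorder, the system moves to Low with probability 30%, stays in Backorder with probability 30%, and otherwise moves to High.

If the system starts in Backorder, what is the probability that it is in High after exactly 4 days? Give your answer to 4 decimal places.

Propagate the distribution vector 4 days from Backorder.
After 0 days: (0.0000, 0.0000, 1.0000)
After 1 day: (0.3000, 0.4000, 0.3000)
After 2 days: (0.3600, 0.3800, 0.2600)
After 3 days: (0.3720, 0.3660, 0.2620)
After 4 days: (0.3744, 0.3622, 0.2634)
P(in High after 4 days) = 0.3622

0.3622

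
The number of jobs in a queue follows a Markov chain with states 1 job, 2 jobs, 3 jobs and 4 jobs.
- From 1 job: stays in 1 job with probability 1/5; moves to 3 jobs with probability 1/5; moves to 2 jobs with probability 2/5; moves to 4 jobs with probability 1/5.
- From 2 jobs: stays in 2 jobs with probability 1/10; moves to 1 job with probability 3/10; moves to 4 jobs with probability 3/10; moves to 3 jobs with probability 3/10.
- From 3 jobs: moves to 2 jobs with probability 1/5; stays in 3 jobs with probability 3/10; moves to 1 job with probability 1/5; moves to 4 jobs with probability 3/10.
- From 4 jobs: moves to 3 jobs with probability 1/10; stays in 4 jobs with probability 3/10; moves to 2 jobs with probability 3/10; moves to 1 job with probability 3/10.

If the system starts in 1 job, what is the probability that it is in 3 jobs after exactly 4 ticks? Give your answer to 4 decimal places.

Propagate the distribution vector 4 ticks from 1 job.
After 0 ticks: (1.0000, 0.0000, 0.0000, 0.0000)
After 1 tick: (0.2000, 0.4000, 0.2000, 0.2000)
After 2 ticks: (0.2600, 0.2200, 0.2400, 0.2800)
After 3 ticks: (0.2500, 0.2580, 0.2180, 0.2740)
After 4 ticks: (0.2532, 0.2516, 0.2202, 0.2750)
P(in 3 jobs after 4 ticks) = 0.2202

0.2202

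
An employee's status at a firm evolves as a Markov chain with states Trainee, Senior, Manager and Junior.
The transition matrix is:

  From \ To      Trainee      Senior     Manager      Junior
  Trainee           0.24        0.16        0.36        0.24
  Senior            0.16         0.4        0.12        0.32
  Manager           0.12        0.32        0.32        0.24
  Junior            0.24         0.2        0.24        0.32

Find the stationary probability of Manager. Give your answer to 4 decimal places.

0.2491

Let the stationary distribution be π with π = πP and π_1 + π_2 + π_3 + π_4 = 1.
π_1 = 0.24·π_1 + 0.16·π_2 + 0.12·π_3 + 0.24·π_4
π_2 = 0.16·π_1 + 0.4·π_2 + 0.32·π_3 + 0.2·π_4
π_3 = 0.36·π_1 + 0.12·π_2 + 0.32·π_3 + 0.24·π_4
Solving with the normalization constraint gives π = (0.1879, 0.2780, 0.2491, 0.2850).
So the stationary probability of Manager is 0.2491.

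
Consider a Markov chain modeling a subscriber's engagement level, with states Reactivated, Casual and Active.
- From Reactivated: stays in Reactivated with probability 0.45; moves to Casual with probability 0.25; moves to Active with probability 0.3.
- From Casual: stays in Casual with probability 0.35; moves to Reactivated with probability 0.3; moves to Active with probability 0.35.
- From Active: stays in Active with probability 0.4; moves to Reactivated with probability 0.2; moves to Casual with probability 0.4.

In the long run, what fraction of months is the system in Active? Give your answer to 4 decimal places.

Let the stationary distribution be π with π = πP and π_1 + π_2 + π_3 = 1.
π_1 = 0.45·π_1 + 0.3·π_2 + 0.2·π_3
π_2 = 0.25·π_1 + 0.35·π_2 + 0.4·π_3
Solving with the normalization constraint gives π = (0.3115, 0.3364, 0.3520).
So the stationary probability of Active is 0.3520.

0.3520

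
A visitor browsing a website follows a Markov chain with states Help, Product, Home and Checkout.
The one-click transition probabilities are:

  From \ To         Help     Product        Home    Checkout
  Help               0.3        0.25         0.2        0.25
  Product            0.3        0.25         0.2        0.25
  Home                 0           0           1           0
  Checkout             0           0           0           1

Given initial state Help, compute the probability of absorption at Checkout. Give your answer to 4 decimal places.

Let h(s) be the probability of absorption at Checkout starting from transient state s. Then h(Checkout) = 1 and h(Home) = 0. By first-step analysis:
h(Help) = 0.3·h(Help) + 0.25·h(Product) + 0.2·0 + 0.25·1
h(Product) = 0.3·h(Help) + 0.25·h(Product) + 0.2·0 + 0.25·1
Solving: h(Help) = 0.5556, h(Product) = 0.5556.
Starting from Help, the probability is 0.5556.

0.5556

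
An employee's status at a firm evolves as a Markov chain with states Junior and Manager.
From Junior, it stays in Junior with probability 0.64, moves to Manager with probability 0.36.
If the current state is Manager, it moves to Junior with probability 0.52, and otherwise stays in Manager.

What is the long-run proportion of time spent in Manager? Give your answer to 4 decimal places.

Let the stationary distribution be π with π = πP and π_1 + π_2 = 1.
π_1 = 0.64·π_1 + 0.52·π_2
Solving with the normalization constraint gives π = (0.5909, 0.4091).
So the stationary probability of Manager is 0.4091.

0.4091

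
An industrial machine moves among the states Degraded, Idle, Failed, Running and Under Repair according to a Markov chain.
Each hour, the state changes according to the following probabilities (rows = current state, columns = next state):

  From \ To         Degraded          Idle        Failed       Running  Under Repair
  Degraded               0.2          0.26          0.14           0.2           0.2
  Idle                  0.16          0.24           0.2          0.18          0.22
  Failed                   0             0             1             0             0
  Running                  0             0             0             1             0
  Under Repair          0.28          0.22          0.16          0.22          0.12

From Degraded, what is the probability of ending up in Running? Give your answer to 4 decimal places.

0.5562

Let h(s) be the probability of absorption at Running starting from transient state s. Then h(Running) = 1 and h(Failed) = 0. By first-step analysis:
h(Degraded) = 0.2·h(Degraded) + 0.26·h(Idle) + 0.14·0 + 0.2·1 + 0.2·h(Under Repair)
h(Idle) = 0.16·h(Degraded) + 0.24·h(Idle) + 0.2·0 + 0.18·1 + 0.22·h(Under Repair)
h(Under Repair) = 0.28·h(Degraded) + 0.22·h(Idle) + 0.16·0 + 0.22·1 + 0.12·h(Under Repair)
Solving: h(Degraded) = 0.5562, h(Idle) = 0.5148, h(Under Repair) = 0.5557.
Starting from Degraded, the probability is 0.5562.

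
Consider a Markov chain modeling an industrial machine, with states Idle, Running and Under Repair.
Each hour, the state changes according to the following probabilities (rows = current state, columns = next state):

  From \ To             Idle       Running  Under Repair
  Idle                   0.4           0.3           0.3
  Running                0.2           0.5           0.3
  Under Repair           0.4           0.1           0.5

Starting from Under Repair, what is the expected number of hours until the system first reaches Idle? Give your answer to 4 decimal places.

Let t(s) be the expected number of hours to first reach Idle from state s, with t(Idle) = 0. Conditioning on the first hour:
t(Running) = 1 + 0.5·t(Running) + 0.3·t(Under Repair)
t(Under Repair) = 1 + 0.1·t(Running) + 0.5·t(Under Repair)
Solving: t(Running) = 3.6364, t(Under Repair) = 2.7273.
Expected hours from Under Repair to Idle: 2.7273.

2.7273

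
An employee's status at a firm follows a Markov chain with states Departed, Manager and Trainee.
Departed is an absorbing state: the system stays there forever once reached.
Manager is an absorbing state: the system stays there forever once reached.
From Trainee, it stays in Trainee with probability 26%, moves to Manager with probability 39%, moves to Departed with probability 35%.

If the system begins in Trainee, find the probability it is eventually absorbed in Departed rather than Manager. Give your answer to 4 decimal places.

Let h(s) be the probability of absorption at Departed starting from transient state s. Then h(Departed) = 1 and h(Manager) = 0. By first-step analysis:
h(Trainee) = 0.35·1 + 0.39·0 + 0.26·h(Trainee)
Solving: h(Trainee) = 0.4730.
Starting from Trainee, the probability is 0.4730.

0.4730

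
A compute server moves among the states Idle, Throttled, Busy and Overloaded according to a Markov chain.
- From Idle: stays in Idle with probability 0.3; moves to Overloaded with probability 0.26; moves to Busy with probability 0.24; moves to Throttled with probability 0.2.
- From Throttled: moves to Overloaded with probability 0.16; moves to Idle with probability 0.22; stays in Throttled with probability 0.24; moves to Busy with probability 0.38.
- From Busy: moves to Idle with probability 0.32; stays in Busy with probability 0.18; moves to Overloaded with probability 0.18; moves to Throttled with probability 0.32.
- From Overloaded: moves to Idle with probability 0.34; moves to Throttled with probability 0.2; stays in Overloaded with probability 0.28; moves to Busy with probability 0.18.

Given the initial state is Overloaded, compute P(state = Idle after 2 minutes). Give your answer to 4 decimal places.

0.2988

Propagate the distribution vector 2 minutes from Overloaded.
After 0 minutes: (0.0000, 0.0000, 0.0000, 1.0000)
After 1 minute: (0.3400, 0.2000, 0.1800, 0.2800)
After 2 minutes: (0.2988, 0.2296, 0.2404, 0.2312)
P(in Idle after 2 minutes) = 0.2988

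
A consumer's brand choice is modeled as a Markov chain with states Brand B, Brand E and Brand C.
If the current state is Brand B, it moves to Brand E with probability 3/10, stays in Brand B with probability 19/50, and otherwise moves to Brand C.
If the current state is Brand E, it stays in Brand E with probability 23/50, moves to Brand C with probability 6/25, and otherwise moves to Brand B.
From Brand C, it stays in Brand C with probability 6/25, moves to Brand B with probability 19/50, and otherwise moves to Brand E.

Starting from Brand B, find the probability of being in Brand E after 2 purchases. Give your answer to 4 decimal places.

0.3736

Sum over the intermediate state after 1 purchase:
P = P(Brand B→Brand B)·P(Brand B→Brand E) + P(Brand B→Brand E)·P(Brand E→Brand E) + P(Brand B→Brand C)·P(Brand C→Brand E)
  = 0.38×0.3 + 0.3×0.46 + 0.32×0.38
  = 0.1140 + 0.1380 + 0.1216 = 0.3736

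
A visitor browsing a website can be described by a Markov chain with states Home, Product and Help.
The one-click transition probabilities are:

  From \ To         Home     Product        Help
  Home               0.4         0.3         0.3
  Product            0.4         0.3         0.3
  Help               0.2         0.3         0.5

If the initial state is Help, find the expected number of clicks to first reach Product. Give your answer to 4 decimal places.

3.3333

Let t(s) be the expected number of clicks to first reach Product from state s, with t(Product) = 0. Conditioning on the first click:
t(Home) = 1 + 0.4·t(Home) + 0.3·t(Help)
t(Help) = 1 + 0.2·t(Home) + 0.5·t(Help)
Solving: t(Home) = 3.3333, t(Help) = 3.3333.
Expected clicks from Help to Product: 3.3333.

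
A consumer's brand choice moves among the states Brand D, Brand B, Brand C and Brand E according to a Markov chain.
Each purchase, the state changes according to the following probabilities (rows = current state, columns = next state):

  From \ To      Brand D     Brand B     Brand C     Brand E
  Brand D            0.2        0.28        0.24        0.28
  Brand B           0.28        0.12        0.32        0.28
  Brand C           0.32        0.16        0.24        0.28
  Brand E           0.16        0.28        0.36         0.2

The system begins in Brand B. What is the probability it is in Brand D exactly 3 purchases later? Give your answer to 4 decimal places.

Propagate the distribution vector 3 purchases from Brand B.
After 0 purchases: (0.0000, 1.0000, 0.0000, 0.0000)
After 1 purchase: (0.2800, 0.1200, 0.3200, 0.2800)
After 2 purchases: (0.2368, 0.2224, 0.2832, 0.2576)
After 3 purchases: (0.2415, 0.2104, 0.2887, 0.2594)
P(in Brand D after 3 purchases) = 0.2415

0.2415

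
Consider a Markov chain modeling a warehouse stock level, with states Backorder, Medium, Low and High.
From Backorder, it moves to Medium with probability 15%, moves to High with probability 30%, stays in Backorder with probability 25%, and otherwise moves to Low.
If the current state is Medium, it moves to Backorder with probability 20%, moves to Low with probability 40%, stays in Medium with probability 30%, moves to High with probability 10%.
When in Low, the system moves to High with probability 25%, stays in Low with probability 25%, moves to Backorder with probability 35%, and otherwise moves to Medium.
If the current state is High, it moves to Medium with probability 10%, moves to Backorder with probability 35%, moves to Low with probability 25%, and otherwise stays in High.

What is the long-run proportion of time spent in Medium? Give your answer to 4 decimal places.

Let the stationary distribution be π with π = πP and π_1 + π_2 + π_3 + π_4 = 1.
π_1 = 0.25·π_1 + 0.2·π_2 + 0.35·π_3 + 0.35·π_4
π_2 = 0.15·π_1 + 0.3·π_2 + 0.15·π_3 + 0.1·π_4
π_3 = 0.3·π_1 + 0.4·π_2 + 0.25·π_3 + 0.25·π_4
Solving with the normalization constraint gives π = (0.2961, 0.1616, 0.2890, 0.2532).
So the stationary probability of Medium is 0.1616.

0.1616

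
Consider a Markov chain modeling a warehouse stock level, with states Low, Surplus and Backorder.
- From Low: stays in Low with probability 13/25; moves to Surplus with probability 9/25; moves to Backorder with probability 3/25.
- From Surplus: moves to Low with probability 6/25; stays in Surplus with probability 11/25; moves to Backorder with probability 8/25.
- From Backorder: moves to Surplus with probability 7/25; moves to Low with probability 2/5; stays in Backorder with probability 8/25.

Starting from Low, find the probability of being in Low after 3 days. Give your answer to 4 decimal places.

Propagate the distribution vector 3 days from Low.
After 0 days: (1.0000, 0.0000, 0.0000)
After 1 day: (0.5200, 0.3600, 0.1200)
After 2 days: (0.4048, 0.3792, 0.2160)
After 3 days: (0.3879, 0.3731, 0.2390)
P(in Low after 3 days) = 0.3879

0.3879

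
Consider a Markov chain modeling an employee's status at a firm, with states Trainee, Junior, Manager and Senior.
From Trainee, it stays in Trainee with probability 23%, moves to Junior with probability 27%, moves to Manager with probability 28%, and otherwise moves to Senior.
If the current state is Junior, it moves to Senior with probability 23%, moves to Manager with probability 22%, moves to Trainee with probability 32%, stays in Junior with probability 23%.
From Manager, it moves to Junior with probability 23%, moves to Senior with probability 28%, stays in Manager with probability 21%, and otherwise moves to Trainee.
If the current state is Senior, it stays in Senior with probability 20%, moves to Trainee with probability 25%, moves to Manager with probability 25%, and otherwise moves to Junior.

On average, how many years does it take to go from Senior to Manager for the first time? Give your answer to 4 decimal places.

Let t(s) be the expected number of years to first reach Manager from state s, with t(Manager) = 0. Conditioning on the first year:
t(Trainee) = 1 + 0.23·t(Trainee) + 0.27·t(Junior) + 0.22·t(Senior)
t(Junior) = 1 + 0.32·t(Trainee) + 0.23·t(Junior) + 0.23·t(Senior)
t(Senior) = 1 + 0.25·t(Trainee) + 0.3·t(Junior) + 0.2·t(Senior)
Solving: t(Trainee) = 3.8835, t(Junior) = 4.1088, t(Senior) = 4.0044.
Expected years from Senior to Manager: 4.0044.

4.0044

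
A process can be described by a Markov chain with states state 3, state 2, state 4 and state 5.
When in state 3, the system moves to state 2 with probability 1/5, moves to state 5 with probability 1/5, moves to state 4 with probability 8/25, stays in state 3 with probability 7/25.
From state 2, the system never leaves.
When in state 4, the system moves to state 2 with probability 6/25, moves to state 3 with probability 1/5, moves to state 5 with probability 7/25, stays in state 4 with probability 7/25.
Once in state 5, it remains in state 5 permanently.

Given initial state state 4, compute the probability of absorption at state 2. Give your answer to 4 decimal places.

0.4683

Let h(s) be the probability of absorption at state 2 starting from transient state s. Then h(state 2) = 1 and h(state 5) = 0. By first-step analysis:
h(state 3) = 0.28·h(state 3) + 0.2·1 + 0.32·h(state 4) + 0.2·0
h(state 4) = 0.2·h(state 3) + 0.24·1 + 0.28·h(state 4) + 0.28·0
Solving: h(state 3) = 0.4859, h(state 4) = 0.4683.
Starting from state 4, the probability is 0.4683.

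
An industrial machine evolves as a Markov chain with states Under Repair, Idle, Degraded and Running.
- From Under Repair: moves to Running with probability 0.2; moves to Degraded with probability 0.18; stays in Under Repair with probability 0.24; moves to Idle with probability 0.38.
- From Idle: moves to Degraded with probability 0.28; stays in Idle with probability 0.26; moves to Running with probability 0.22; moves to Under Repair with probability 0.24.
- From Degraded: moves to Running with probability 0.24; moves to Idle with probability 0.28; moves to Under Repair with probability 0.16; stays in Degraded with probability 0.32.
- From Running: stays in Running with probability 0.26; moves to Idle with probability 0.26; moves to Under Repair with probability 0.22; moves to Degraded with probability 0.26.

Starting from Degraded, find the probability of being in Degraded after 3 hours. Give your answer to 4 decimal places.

Propagate the distribution vector 3 hours from Degraded.
After 0 hours: (0.0000, 0.0000, 1.0000, 0.0000)
After 1 hour: (0.1600, 0.2800, 0.3200, 0.2400)
After 2 hours: (0.2096, 0.2856, 0.2720, 0.2328)
After 3 hours: (0.2136, 0.2906, 0.2653, 0.2306)
P(in Degraded after 3 hours) = 0.2653

0.2653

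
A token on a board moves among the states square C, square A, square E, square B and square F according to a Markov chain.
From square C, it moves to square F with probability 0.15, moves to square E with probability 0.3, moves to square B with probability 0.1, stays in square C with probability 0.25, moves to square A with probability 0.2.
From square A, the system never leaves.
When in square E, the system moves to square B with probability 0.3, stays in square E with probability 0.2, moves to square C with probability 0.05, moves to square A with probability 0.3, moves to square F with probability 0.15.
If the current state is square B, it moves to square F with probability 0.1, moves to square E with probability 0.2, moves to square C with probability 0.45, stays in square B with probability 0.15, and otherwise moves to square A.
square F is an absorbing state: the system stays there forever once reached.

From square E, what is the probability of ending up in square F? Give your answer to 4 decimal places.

Let h(s) be the probability of absorption at square F starting from transient state s. Then h(square F) = 1 and h(square A) = 0. By first-step analysis:
h(square C) = 0.25·h(square C) + 0.2·0 + 0.3·h(square E) + 0.1·h(square B) + 0.15·1
h(square E) = 0.05·h(square C) + 0.3·0 + 0.2·h(square E) + 0.3·h(square B) + 0.15·1
h(square B) = 0.45·h(square C) + 0.1·0 + 0.2·h(square E) + 0.15·h(square B) + 0.1·1
Solving: h(square C) = 0.4036, h(square E) = 0.3696, h(square B) = 0.4183.
Starting from square E, the probability is 0.3696.

0.3696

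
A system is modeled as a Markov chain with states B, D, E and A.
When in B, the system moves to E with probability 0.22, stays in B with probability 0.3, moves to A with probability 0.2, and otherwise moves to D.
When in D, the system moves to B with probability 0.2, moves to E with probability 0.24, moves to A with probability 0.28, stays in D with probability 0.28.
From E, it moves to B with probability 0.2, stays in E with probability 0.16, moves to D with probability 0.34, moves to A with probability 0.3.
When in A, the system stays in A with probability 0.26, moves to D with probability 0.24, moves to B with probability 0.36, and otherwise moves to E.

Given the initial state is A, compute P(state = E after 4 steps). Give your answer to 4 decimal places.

Propagate the distribution vector 4 steps from A.
After 0 steps: (0.0000, 0.0000, 0.0000, 1.0000)
After 1 step: (0.3600, 0.2400, 0.1400, 0.2600)
After 2 steps: (0.2776, 0.2780, 0.1956, 0.2488)
After 3 steps: (0.2676, 0.2818, 0.1939, 0.2567)
After 4 steps: (0.2678, 0.2814, 0.1935, 0.2573)
P(in E after 4 steps) = 0.1935

0.1935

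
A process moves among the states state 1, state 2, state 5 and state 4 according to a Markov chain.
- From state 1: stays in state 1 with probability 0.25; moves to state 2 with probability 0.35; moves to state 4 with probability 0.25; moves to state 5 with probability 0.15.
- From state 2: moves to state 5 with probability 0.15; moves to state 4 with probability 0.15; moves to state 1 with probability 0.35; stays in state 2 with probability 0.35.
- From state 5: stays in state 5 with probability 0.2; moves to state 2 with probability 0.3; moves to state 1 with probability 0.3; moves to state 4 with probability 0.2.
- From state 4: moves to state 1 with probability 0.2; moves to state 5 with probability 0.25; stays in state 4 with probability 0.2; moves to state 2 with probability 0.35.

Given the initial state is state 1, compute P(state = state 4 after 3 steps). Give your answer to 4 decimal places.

Propagate the distribution vector 3 steps from state 1.
After 0 steps: (1.0000, 0.0000, 0.0000, 0.0000)
After 1 step: (0.2500, 0.3500, 0.1500, 0.2500)
After 2 steps: (0.2800, 0.3425, 0.1825, 0.1950)
After 3 steps: (0.2836, 0.3409, 0.1786, 0.1969)
P(in state 4 after 3 steps) = 0.1969

0.1969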